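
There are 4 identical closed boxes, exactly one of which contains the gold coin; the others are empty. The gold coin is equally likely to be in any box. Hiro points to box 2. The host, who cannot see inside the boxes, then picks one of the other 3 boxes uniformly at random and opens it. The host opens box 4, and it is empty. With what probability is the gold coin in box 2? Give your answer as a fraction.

1/3

Because the host chose which box to open without knowing where the gold coin is, the choice is independent of the prize location. Learning that box 4 does not hold the gold coin simply rules out that one location and leaves the remaining 3 boxes still equally likely by symmetry.
So P(the gold coin in box 2) = 1/3.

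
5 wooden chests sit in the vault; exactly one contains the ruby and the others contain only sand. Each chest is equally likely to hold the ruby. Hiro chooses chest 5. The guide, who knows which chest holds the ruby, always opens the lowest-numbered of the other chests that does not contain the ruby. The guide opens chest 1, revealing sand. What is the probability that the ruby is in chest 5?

Condition on the true location of the ruby.
If it is in chest 1 (prior 1/5): the guide opened chest 1, so this case is ruled out; weight (1/5)·0 = 0.
If it is in any of chests 2, 3, 4, and 5 (prior 1/5 each): chest 1 is the lowest-numbered option available, probability 1; weight (1/5)·1 = 1/5 each.
The weights sum to 4/5.
So P(the ruby in chest 5 | the guide opened chest 1) = (1/5) / (4/5) = 1/4.

1/4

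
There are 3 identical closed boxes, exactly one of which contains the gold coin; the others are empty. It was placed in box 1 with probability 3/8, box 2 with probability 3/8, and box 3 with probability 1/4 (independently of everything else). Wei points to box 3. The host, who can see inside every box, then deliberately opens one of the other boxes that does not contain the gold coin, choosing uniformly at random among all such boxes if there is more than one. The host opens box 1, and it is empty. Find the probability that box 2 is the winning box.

Condition on the true location of the gold coin.
If it is in box 1 (prior 3/8): the host opened box 1, so this case is ruled out; weight (3/8)·0 = 0.
If it is in box 2 (prior 3/8): the host has no choice, probability 1; weight (3/8)·1 = 3/8.
If it is in box 3 (prior 1/4): the host has 2 equally likely choices, so probability 1/2; weight (1/4)·(1/2) = 1/8.
The weights sum to 1/2.
So P(the gold coin in box 2 | the host opened box 1) = (3/8) / (1/2) = 3/4.

3/4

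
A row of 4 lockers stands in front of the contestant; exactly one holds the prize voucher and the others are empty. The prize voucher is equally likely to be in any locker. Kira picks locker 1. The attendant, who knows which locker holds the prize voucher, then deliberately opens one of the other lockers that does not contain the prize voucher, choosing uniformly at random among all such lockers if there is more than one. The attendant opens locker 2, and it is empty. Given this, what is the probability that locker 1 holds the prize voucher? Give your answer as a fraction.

1/4

Condition on the true location of the prize voucher.
If it is in locker 1 (prior 1/4): the attendant has 3 equally likely choices, so probability 1/3; weight (1/4)·(1/3) = 1/12.
If it is in locker 2 (prior 1/4): the attendant opened locker 2, so this case is ruled out; weight (1/4)·0 = 0.
If it is in either of lockers 3 and 4 (prior 1/4 each): the attendant has 2 equally likely choices, so probability 1/2; weight (1/4)·(1/2) = 1/8 each.
The weights sum to 1/3.
So P(the prize voucher in locker 1 | the attendant opened locker 2) = (1/12) / (1/3) = 1/4.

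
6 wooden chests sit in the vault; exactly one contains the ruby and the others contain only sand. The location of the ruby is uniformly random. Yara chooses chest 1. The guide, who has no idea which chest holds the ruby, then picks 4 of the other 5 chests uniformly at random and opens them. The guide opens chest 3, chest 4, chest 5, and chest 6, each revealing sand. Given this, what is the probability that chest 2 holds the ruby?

Because the guide chose which chests to open without knowing where the ruby is, the choice is independent of the prize location. Learning that none of the 4 opened chests holds the ruby simply rules out those 4 locations and leaves the remaining 2 chests still equally likely by symmetry.
So P(the ruby in chest 2) = 1/2.

1/2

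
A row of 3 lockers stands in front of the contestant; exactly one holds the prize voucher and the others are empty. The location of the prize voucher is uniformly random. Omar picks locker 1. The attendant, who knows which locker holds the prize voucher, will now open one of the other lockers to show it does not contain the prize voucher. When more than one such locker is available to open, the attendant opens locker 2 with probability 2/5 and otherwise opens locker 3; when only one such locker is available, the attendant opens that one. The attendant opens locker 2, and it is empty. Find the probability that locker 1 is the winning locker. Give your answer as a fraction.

Apply Bayes' rule, conditioning on where the prize voucher actually is.
If it is in locker 1 (prior 1/3): locker 2 is available, opened with probability 2/5; weight (1/3)·(2/5) = 2/15.
If it is in locker 2 (prior 1/3): the attendant opened locker 2, so this case is ruled out; weight (1/3)·0 = 0.
If it is in locker 3 (prior 1/3): only locker 2 is available, probability 1; weight (1/3)·1 = 1/3.
The weights sum to 7/15.
So P(the prize voucher in locker 1 | the attendant opened locker 2) = (2/15) / (7/15) = 2/7.

2/7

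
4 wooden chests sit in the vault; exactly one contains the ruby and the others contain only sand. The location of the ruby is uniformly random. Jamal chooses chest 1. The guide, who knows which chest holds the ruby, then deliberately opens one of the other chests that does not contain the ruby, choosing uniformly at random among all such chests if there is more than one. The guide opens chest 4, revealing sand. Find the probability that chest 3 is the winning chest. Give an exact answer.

Consider each possible location of the ruby in turn.
If it is in chest 1 (prior 1/4): the guide has 3 equally likely choices, so probability 1/3; weight (1/4)·(1/3) = 1/12.
If it is in either of chests 2 and 3 (prior 1/4 each): the guide has 2 equally likely choices, so probability 1/2; weight (1/4)·(1/2) = 1/8 each.
If it is in chest 4 (prior 1/4): the guide opened chest 4, so this case is ruled out; weight (1/4)·0 = 0.
The weights sum to 1/3.
So P(the ruby in chest 3 | the guide opened chest 4) = (1/8) / (1/3) = 3/8.

3/8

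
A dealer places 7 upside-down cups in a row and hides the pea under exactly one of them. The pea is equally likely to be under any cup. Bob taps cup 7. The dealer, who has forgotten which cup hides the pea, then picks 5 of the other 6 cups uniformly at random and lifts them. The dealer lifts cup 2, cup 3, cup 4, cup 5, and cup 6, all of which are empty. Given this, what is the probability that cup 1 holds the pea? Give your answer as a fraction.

1/2

Apply Bayes' rule, conditioning on where the pea actually is.
If it is under either of cups 1 and 7 (prior 1/7 each): the dealer picks exactly this set with probability 1/6 regardless, and none is the prize; weight (1/7)·(1/6) = 1/42 each.
If it is under any of cups 2, 3, 4, 5, and 6 (prior 1/7 each): that cup was opened and seen not to hold the prize — ruled out; weight (1/7)·0 = 0 each.
The weights sum to 1/21.
So P(the pea under cup 1 | the dealer opened cup 2, cup 3, cup 4, cup 5, and cup 6) = (1/42) / (1/21) = 1/2.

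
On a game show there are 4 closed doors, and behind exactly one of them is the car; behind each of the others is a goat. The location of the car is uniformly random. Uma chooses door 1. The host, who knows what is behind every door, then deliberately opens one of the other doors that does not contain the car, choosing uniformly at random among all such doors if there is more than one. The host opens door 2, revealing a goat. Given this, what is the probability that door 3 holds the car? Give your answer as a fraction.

Consider each possible location of the car in turn.
If it is behind door 1 (prior 1/4): the host has 3 equally likely choices, so probability 1/3; weight (1/4)·(1/3) = 1/12.
If it is behind door 2 (prior 1/4): the host opened door 2, so this case is ruled out; weight (1/4)·0 = 0.
If it is behind either of doors 3 and 4 (prior 1/4 each): the host has 2 equally likely choices, so probability 1/2; weight (1/4)·(1/2) = 1/8 each.
The weights sum to 1/3.
So P(the car behind door 3 | the host opened door 2) = (1/8) / (1/3) = 3/8.

3/8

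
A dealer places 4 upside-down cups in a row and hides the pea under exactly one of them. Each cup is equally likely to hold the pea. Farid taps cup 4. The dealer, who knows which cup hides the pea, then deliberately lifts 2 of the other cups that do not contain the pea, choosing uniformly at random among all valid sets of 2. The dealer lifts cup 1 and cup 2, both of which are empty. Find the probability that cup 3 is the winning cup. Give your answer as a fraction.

3/4

Apply Bayes' rule, conditioning on where the pea actually is.
If it is under either of cups 1 and 2 (prior 1/4 each): that cup was opened and seen not to hold the prize — ruled out; weight (1/4)·0 = 0 each.
If it is under cup 3 (prior 1/4): the dealer has no choice, probability 1; weight (1/4)·1 = 1/4.
If it is under cup 4 (prior 1/4): the dealer has 3 equally likely choices, so probability 1/3; weight (1/4)·(1/3) = 1/12.
The weights sum to 1/3.
So P(the pea under cup 3 | the dealer opened cup 1 and cup 2) = (1/4) / (1/3) = 3/4.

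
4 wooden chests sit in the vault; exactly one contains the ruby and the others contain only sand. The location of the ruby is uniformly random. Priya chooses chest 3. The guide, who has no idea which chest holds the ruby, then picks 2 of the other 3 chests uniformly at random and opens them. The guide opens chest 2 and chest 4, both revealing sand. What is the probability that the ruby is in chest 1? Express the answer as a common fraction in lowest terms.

1/2

Because the guide chose which chests to open without knowing where the ruby is, the choice is independent of the prize location. Learning that none of the 2 opened chests holds the ruby simply rules out those 2 locations and leaves the remaining 2 chests still equally likely by symmetry.
So P(the ruby in chest 1) = 1/2.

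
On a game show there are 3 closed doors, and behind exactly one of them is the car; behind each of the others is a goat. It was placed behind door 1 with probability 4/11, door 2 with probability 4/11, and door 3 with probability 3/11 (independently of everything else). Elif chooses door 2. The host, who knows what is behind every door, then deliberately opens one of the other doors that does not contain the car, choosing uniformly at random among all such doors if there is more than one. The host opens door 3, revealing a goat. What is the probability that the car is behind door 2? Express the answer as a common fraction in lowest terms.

1/3

Condition on the true location of the car.
If it is behind door 1 (prior 4/11): the host has no choice, probability 1; weight (4/11)·1 = 4/11.
If it is behind door 2 (prior 4/11): the host has 2 equally likely choices, so probability 1/2; weight (4/11)·(1/2) = 2/11.
If it is behind door 3 (prior 3/11): the host opened door 3, so this case is ruled out; weight (3/11)·0 = 0.
The weights sum to 6/11.
So P(the car behind door 2 | the host opened door 3) = (2/11) / (6/11) = 1/3.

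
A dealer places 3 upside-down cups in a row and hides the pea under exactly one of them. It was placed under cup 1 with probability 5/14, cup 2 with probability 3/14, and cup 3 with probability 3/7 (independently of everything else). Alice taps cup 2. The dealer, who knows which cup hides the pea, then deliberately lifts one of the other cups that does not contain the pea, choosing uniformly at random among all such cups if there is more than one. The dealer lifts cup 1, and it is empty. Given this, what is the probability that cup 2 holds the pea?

1/5

Consider each possible location of the pea in turn.
If it is under cup 1 (prior 5/14): the dealer opened cup 1, so this case is ruled out; weight (5/14)·0 = 0.
If it is under cup 2 (prior 3/14): the dealer has 2 equally likely choices, so probability 1/2; weight (3/14)·(1/2) = 3/28.
If it is under cup 3 (prior 3/7): the dealer has no choice, probability 1; weight (3/7)·1 = 3/7.
The weights sum to 15/28.
So P(the pea under cup 2 | the dealer opened cup 1) = (3/28) / (15/28) = 1/5.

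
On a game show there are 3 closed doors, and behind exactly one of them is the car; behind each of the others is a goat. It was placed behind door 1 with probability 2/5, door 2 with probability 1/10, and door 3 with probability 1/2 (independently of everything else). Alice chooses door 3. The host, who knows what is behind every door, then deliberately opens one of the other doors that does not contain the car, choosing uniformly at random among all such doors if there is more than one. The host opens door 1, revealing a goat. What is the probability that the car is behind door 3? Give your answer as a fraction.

5/7

Consider each possible location of the car in turn.
If it is behind door 1 (prior 2/5): the host opened door 1, so this case is ruled out; weight (2/5)·0 = 0.
If it is behind door 2 (prior 1/10): the host has no choice, probability 1; weight (1/10)·1 = 1/10.
If it is behind door 3 (prior 1/2): the host has 2 equally likely choices, so probability 1/2; weight (1/2)·(1/2) = 1/4.
The weights sum to 7/20.
So P(the car behind door 3 | the host opened door 1) = (1/4) / (7/20) = 5/7.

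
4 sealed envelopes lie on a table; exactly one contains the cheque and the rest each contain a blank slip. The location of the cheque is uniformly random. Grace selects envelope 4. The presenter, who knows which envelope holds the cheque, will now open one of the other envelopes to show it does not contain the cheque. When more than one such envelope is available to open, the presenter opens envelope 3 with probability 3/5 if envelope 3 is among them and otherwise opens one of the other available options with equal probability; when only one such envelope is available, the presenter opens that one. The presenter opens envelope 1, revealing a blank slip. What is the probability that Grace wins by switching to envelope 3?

Consider each possible location of the cheque in turn.
If it is in envelope 1 (prior 1/4): the presenter opened envelope 1, so this case is ruled out; weight (1/4)·0 = 0.
If it is in envelope 2 (prior 1/4): envelope 3 is available but not opened, probability 2/5; weight (1/4)·(2/5) = 1/10.
If it is in envelope 3 (prior 1/4): envelope 3 holds the prize so is unavailable; the presenter chooses uniformly among the 2 others, probability 1/2; weight (1/4)·(1/2) = 1/8.
If it is in envelope 4 (prior 1/4): envelope 3 is available but not opened; envelope 1 gets probability (1 − 3/5)/2 = 1/5; weight (1/4)·(1/5) = 1/20.
The weights sum to 11/40.
So P(the cheque in envelope 3 | the presenter opened envelope 1) = (1/8) / (11/40) = 5/11.

5/11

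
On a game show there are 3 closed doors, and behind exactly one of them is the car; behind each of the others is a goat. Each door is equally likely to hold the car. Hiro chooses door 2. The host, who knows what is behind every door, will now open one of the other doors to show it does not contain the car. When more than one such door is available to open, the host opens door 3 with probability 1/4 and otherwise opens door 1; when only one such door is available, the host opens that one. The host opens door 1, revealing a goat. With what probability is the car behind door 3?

4/7

Consider each possible location of the car in turn.
If it is behind door 1 (prior 1/3): the host opened door 1, so this case is ruled out; weight (1/3)·0 = 0.
If it is behind door 2 (prior 1/3): door 3 is available but not opened, probability 3/4; weight (1/3)·(3/4) = 1/4.
If it is behind door 3 (prior 1/3): only door 1 is available, probability 1; weight (1/3)·1 = 1/3.
The weights sum to 7/12.
So P(the car behind door 3 | the host opened door 1) = (1/3) / (7/12) = 4/7.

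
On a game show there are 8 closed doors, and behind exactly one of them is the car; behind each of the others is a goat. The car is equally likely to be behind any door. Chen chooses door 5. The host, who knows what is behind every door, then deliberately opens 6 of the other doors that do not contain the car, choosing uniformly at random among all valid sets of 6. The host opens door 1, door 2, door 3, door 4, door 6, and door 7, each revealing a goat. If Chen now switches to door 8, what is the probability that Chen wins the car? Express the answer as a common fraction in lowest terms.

Apply Bayes' rule, conditioning on where the car actually is.
If it is behind any of doors 1, 2, 3, 4, 6, and 7 (prior 1/8 each): that door was opened and seen not to hold the prize — ruled out; weight (1/8)·0 = 0 each.
If it is behind door 5 (prior 1/8): the host has 7 equally likely choices, so probability 1/7; weight (1/8)·(1/7) = 1/56.
If it is behind door 8 (prior 1/8): the host has no choice, probability 1; weight (1/8)·1 = 1/8.
The weights sum to 1/7.
So P(the car behind door 8 | the host opened door 1, door 2, door 3, door 4, door 6, and door 7) = (1/8) / (1/7) = 7/8.

7/8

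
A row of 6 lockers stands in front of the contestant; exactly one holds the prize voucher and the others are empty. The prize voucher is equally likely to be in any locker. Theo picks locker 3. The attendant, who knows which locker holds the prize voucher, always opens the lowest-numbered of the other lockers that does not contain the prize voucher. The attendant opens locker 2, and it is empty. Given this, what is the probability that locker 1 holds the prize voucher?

Condition on the true location of the prize voucher.
If it is in locker 1 (prior 1/6): locker 2 is the lowest-numbered option available, probability 1; weight (1/6)·1 = 1/6.
If it is in locker 2 (prior 1/6): the attendant opened locker 2, so this case is ruled out; weight (1/6)·0 = 0.
If it is in any of lockers 3, 4, 5, and 6 (prior 1/6 each): the attendant would have opened locker 1 instead, probability 0; weight (1/6)·0 = 0 each.
The weights sum to 1/6.
So P(the prize voucher in locker 1 | the attendant opened locker 2) = (1/6) / (1/6) = 1.

1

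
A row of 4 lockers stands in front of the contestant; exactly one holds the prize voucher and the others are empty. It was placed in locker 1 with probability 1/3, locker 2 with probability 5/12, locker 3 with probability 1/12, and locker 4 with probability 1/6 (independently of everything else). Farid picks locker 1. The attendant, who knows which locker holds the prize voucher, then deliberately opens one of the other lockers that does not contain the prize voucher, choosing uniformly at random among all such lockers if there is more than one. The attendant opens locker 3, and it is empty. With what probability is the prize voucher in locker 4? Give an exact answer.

6/29

Apply Bayes' rule, conditioning on where the prize voucher actually is.
If it is in locker 1 (prior 1/3): the attendant has 3 equally likely choices, so probability 1/3; weight (1/3)·(1/3) = 1/9.
If it is in locker 2 (prior 5/12): the attendant has 2 equally likely choices, so probability 1/2; weight (5/12)·(1/2) = 5/24.
If it is in locker 3 (prior 1/12): the attendant opened locker 3, so this case is ruled out; weight (1/12)·0 = 0.
If it is in locker 4 (prior 1/6): the attendant has 2 equally likely choices, so probability 1/2; weight (1/6)·(1/2) = 1/12.
The weights sum to 29/72.
So P(the prize voucher in locker 4 | the attendant opened locker 3) = (1/12) / (29/72) = 6/29.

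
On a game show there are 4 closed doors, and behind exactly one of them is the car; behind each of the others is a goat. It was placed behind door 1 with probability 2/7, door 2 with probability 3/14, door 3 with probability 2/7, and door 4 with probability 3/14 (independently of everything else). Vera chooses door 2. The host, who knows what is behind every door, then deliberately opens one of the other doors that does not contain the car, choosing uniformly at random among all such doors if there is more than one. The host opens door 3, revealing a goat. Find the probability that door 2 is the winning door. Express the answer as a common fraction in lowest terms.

2/9

Condition on the true location of the car.
If it is behind door 1 (prior 2/7): the host has 2 equally likely choices, so probability 1/2; weight (2/7)·(1/2) = 1/7.
If it is behind door 2 (prior 3/14): the host has 3 equally likely choices, so probability 1/3; weight (3/14)·(1/3) = 1/14.
If it is behind door 3 (prior 2/7): the host opened door 3, so this case is ruled out; weight (2/7)·0 = 0.
If it is behind door 4 (prior 3/14): the host has 2 equally likely choices, so probability 1/2; weight (3/14)·(1/2) = 3/28.
The weights sum to 9/28.
So P(the car behind door 2 | the host opened door 3) = (1/14) / (9/28) = 2/9.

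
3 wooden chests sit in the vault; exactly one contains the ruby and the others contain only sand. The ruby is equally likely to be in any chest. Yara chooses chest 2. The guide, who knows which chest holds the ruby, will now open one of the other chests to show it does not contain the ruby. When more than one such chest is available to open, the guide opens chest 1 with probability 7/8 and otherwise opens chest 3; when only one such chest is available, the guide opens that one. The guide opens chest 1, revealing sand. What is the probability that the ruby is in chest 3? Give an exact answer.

8/15

Consider each possible location of the ruby in turn.
If it is in chest 1 (prior 1/3): the guide opened chest 1, so this case is ruled out; weight (1/3)·0 = 0.
If it is in chest 2 (prior 1/3): chest 1 is available, opened with probability 7/8; weight (1/3)·(7/8) = 7/24.
If it is in chest 3 (prior 1/3): only chest 1 is available, probability 1; weight (1/3)·1 = 1/3.
The weights sum to 5/8.
So P(the ruby in chest 3 | the guide opened chest 1) = (1/3) / (5/8) = 8/15.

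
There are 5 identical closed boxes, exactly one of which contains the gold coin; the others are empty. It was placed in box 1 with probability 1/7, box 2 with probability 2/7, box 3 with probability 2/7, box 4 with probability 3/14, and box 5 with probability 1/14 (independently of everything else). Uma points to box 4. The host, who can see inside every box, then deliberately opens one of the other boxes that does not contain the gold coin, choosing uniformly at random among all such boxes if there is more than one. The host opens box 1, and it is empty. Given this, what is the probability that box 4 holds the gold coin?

1/5

Condition on the true location of the gold coin.
If it is in box 1 (prior 1/7): the host opened box 1, so this case is ruled out; weight (1/7)·0 = 0.
If it is in either of boxes 2 and 3 (prior 2/7 each): the host has 3 equally likely choices, so probability 1/3; weight (2/7)·(1/3) = 2/21 each.
If it is in box 4 (prior 3/14): the host has 4 equally likely choices, so probability 1/4; weight (3/14)·(1/4) = 3/56.
If it is in box 5 (prior 1/14): the host has 3 equally likely choices, so probability 1/3; weight (1/14)·(1/3) = 1/42.
The weights sum to 15/56.
So P(the gold coin in box 4 | the host opened box 1) = (3/56) / (15/56) = 1/5.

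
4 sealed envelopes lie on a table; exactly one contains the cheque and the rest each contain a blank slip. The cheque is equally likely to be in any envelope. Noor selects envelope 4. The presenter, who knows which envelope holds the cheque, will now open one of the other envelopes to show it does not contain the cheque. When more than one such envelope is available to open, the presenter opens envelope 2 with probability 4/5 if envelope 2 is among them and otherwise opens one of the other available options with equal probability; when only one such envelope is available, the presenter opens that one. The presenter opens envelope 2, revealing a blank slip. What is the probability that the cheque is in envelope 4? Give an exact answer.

1/3

Condition on the true location of the cheque.
If it is in any of envelopes 1, 3, and 4 (prior 1/4 each): envelope 2 is available, opened with probability 4/5; weight (1/4)·(4/5) = 1/5 each.
If it is in envelope 2 (prior 1/4): the presenter opened envelope 2, so this case is ruled out; weight (1/4)·0 = 0.
The weights sum to 3/5.
So P(the cheque in envelope 4 | the presenter opened envelope 2) = (1/5) / (3/5) = 1/3.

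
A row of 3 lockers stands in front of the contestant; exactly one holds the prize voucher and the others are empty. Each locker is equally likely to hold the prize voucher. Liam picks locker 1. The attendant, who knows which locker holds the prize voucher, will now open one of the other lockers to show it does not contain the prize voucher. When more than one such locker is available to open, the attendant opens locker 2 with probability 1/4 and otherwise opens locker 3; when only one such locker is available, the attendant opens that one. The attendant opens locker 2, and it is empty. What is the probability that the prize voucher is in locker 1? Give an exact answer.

Apply Bayes' rule, conditioning on where the prize voucher actually is.
If it is in locker 1 (prior 1/3): locker 2 is available, opened with probability 1/4; weight (1/3)·(1/4) = 1/12.
If it is in locker 2 (prior 1/3): the attendant opened locker 2, so this case is ruled out; weight (1/3)·0 = 0.
If it is in locker 3 (prior 1/3): only locker 2 is available, probability 1; weight (1/3)·1 = 1/3.
The weights sum to 5/12.
So P(the prize voucher in locker 1 | the attendant opened locker 2) = (1/12) / (5/12) = 1/5.

1/5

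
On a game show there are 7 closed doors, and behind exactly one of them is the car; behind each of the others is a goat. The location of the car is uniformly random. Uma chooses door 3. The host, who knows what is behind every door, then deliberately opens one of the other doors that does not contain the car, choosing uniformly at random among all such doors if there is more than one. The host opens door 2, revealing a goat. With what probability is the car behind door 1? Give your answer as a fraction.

Condition on the true location of the car.
If it is behind any of doors 1, 4, 5, 6, and 7 (prior 1/7 each): the host has 5 equally likely choices, so probability 1/5; weight (1/7)·(1/5) = 1/35 each.
If it is behind door 2 (prior 1/7): the host opened door 2, so this case is ruled out; weight (1/7)·0 = 0.
If it is behind door 3 (prior 1/7): the host has 6 equally likely choices, so probability 1/6; weight (1/7)·(1/6) = 1/42.
The weights sum to 1/6.
So P(the car behind door 1 | the host opened door 2) = (1/35) / (1/6) = 6/35.

6/35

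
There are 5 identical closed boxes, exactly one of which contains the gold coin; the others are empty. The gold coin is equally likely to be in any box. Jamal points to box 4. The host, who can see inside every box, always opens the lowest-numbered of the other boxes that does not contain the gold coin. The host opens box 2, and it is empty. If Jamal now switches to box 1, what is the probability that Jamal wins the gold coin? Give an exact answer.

1

Consider each possible location of the gold coin in turn.
If it is in box 1 (prior 1/5): box 2 is the lowest-numbered option available, probability 1; weight (1/5)·1 = 1/5.
If it is in box 2 (prior 1/5): the host opened box 2, so this case is ruled out; weight (1/5)·0 = 0.
If it is in any of boxes 3, 4, and 5 (prior 1/5 each): the host would have opened box 1 instead, probability 0; weight (1/5)·0 = 0 each.
The weights sum to 1/5.
So P(the gold coin in box 1 | the host opened box 2) = (1/5) / (1/5) = 1.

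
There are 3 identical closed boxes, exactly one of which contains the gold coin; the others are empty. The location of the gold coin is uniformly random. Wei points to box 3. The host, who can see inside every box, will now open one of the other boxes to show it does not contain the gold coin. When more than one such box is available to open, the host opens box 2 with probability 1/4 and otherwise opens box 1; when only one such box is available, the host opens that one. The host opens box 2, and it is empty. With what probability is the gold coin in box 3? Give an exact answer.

Condition on the true location of the gold coin.
If it is in box 1 (prior 1/3): only box 2 is available, probability 1; weight (1/3)·1 = 1/3.
If it is in box 2 (prior 1/3): the host opened box 2, so this case is ruled out; weight (1/3)·0 = 0.
If it is in box 3 (prior 1/3): box 2 is available, opened with probability 1/4; weight (1/3)·(1/4) = 1/12.
The weights sum to 5/12.
So P(the gold coin in box 3 | the host opened box 2) = (1/12) / (5/12) = 1/5.

1/5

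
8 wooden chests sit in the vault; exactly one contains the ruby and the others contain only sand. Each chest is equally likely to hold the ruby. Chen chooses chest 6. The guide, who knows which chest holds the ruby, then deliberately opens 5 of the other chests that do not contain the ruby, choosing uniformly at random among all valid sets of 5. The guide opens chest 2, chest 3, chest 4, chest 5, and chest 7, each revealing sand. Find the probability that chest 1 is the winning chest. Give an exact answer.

Condition on the true location of the ruby.
If it is in either of chests 1 and 8 (prior 1/8 each): the guide has 6 equally likely choices, so probability 1/6; weight (1/8)·(1/6) = 1/48 each.
If it is in any of chests 2, 3, 4, 5, and 7 (prior 1/8 each): that chest was opened and seen not to hold the prize — ruled out; weight (1/8)·0 = 0 each.
If it is in chest 6 (prior 1/8): the guide has 21 equally likely choices, so probability 1/21; weight (1/8)·(1/21) = 1/168.
The weights sum to 1/21.
So P(the ruby in chest 1 | the guide opened chest 2, chest 3, chest 4, chest 5, and chest 7) = (1/48) / (1/21) = 7/16.

7/16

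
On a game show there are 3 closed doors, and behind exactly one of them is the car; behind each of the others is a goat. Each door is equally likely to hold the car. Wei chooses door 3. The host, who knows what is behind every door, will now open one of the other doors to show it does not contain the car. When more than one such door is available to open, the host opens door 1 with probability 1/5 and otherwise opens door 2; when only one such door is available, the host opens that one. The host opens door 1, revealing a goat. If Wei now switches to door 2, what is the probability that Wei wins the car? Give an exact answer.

5/6

Apply Bayes' rule, conditioning on where the car actually is.
If it is behind door 1 (prior 1/3): the host opened door 1, so this case is ruled out; weight (1/3)·0 = 0.
If it is behind door 2 (prior 1/3): only door 1 is available, probability 1; weight (1/3)·1 = 1/3.
If it is behind door 3 (prior 1/3): door 1 is available, opened with probability 1/5; weight (1/3)·(1/5) = 1/15.
The weights sum to 2/5.
So P(the car behind door 2 | the host opened door 1) = (1/3) / (2/5) = 5/6.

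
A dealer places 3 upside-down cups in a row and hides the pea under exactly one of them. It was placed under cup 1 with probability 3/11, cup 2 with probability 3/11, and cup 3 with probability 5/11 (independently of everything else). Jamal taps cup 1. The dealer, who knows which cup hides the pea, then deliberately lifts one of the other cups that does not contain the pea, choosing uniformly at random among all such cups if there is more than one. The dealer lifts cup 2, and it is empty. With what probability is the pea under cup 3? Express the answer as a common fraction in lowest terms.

Apply Bayes' rule, conditioning on where the pea actually is.
If it is under cup 1 (prior 3/11): the dealer has 2 equally likely choices, so probability 1/2; weight (3/11)·(1/2) = 3/22.
If it is under cup 2 (prior 3/11): the dealer opened cup 2, so this case is ruled out; weight (3/11)·0 = 0.
If it is under cup 3 (prior 5/11): the dealer has no choice, probability 1; weight (5/11)·1 = 5/11.
The weights sum to 13/22.
So P(the pea under cup 3 | the dealer opened cup 2) = (5/11) / (13/22) = 10/13.

10/13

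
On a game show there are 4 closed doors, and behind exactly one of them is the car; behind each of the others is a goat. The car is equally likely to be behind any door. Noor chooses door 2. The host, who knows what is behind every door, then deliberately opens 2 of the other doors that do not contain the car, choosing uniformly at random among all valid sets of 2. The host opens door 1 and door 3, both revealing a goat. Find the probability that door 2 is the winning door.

1/4

Apply Bayes' rule, conditioning on where the car actually is.
If it is behind either of doors 1 and 3 (prior 1/4 each): that door was opened and seen not to hold the prize — ruled out; weight (1/4)·0 = 0 each.
If it is behind door 2 (prior 1/4): the host has 3 equally likely choices, so probability 1/3; weight (1/4)·(1/3) = 1/12.
If it is behind door 4 (prior 1/4): the host has no choice, probability 1; weight (1/4)·1 = 1/4.
The weights sum to 1/3.
So P(the car behind door 2 | the host opened door 1 and door 3) = (1/12) / (1/3) = 1/4.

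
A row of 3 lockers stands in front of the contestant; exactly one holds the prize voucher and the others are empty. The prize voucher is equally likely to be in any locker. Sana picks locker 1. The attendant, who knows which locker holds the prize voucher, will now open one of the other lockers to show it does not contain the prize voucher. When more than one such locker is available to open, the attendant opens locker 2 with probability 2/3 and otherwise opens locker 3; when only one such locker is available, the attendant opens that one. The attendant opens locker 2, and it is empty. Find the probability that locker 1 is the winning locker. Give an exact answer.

Condition on the true location of the prize voucher.
If it is in locker 1 (prior 1/3): locker 2 is available, opened with probability 2/3; weight (1/3)·(2/3) = 2/9.
If it is in locker 2 (prior 1/3): the attendant opened locker 2, so this case is ruled out; weight (1/3)·0 = 0.
If it is in locker 3 (prior 1/3): only locker 2 is available, probability 1; weight (1/3)·1 = 1/3.
The weights sum to 5/9.
So P(the prize voucher in locker 1 | the attendant opened locker 2) = (2/9) / (5/9) = 2/5.

2/5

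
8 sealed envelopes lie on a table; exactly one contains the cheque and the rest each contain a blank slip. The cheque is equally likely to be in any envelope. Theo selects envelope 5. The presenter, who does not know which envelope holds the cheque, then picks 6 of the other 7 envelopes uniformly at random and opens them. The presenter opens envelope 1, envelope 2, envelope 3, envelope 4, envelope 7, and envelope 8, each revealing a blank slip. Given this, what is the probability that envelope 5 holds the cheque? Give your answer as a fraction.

1/2

Apply Bayes' rule, conditioning on where the cheque actually is.
If it is in any of envelopes 1, 2, 3, 4, 7, and 8 (prior 1/8 each): that envelope was opened and seen not to hold the prize — ruled out; weight (1/8)·0 = 0 each.
If it is in either of envelopes 5 and 6 (prior 1/8 each): the presenter picks exactly this set with probability 1/7 regardless, and none is the prize; weight (1/8)·(1/7) = 1/56 each.
The weights sum to 1/28.
So P(the cheque in envelope 5 | the presenter opened envelope 1, envelope 2, envelope 3, envelope 4, envelope 7, and envelope 8) = (1/56) / (1/28) = 1/2.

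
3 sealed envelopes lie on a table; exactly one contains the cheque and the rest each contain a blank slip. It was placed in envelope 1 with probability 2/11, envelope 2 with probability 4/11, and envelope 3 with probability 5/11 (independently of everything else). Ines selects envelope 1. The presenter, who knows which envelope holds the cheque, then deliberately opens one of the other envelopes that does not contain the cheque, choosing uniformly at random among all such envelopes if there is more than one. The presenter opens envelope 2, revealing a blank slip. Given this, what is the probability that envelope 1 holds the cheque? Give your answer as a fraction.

Apply Bayes' rule, conditioning on where the cheque actually is.
If it is in envelope 1 (prior 2/11): the presenter has 2 equally likely choices, so probability 1/2; weight (2/11)·(1/2) = 1/11.
If it is in envelope 2 (prior 4/11): the presenter opened envelope 2, so this case is ruled out; weight (4/11)·0 = 0.
If it is in envelope 3 (prior 5/11): the presenter has no choice, probability 1; weight (5/11)·1 = 5/11.
The weights sum to 6/11.
So P(the cheque in envelope 1 | the presenter opened envelope 2) = (1/11) / (6/11) = 1/6.

1/6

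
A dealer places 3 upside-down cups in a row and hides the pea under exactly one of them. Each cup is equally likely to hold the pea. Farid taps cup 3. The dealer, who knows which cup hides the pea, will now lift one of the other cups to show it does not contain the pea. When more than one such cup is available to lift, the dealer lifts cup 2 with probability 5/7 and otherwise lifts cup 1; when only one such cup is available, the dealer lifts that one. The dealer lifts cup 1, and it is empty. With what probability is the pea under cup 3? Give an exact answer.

Consider each possible location of the pea in turn.
If it is under cup 1 (prior 1/3): the dealer opened cup 1, so this case is ruled out; weight (1/3)·0 = 0.
If it is under cup 2 (prior 1/3): only cup 1 is available, probability 1; weight (1/3)·1 = 1/3.
If it is under cup 3 (prior 1/3): cup 2 is available but not opened, probability 2/7; weight (1/3)·(2/7) = 2/21.
The weights sum to 3/7.
So P(the pea under cup 3 | the dealer opened cup 1) = (2/21) / (3/7) = 2/9.

2/9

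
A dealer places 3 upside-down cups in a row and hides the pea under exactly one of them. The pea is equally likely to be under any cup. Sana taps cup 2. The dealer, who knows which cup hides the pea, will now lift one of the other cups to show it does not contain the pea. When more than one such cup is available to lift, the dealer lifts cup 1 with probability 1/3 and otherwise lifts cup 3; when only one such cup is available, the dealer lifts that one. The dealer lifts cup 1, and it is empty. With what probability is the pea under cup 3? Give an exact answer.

Consider each possible location of the pea in turn.
If it is under cup 1 (prior 1/3): the dealer opened cup 1, so this case is ruled out; weight (1/3)·0 = 0.
If it is under cup 2 (prior 1/3): cup 1 is available, opened with probability 1/3; weight (1/3)·(1/3) = 1/9.
If it is under cup 3 (prior 1/3): only cup 1 is available, probability 1; weight (1/3)·1 = 1/3.
The weights sum to 4/9.
So P(the pea under cup 3 | the dealer opened cup 1) = (1/3) / (4/9) = 3/4.

3/4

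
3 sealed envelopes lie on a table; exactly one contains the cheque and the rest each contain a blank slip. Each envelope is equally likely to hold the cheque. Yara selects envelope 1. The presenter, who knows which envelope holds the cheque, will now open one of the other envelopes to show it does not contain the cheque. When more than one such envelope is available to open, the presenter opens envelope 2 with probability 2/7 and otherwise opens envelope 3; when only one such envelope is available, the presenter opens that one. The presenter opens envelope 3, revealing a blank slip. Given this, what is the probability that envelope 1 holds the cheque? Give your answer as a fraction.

Condition on the true location of the cheque.
If it is in envelope 1 (prior 1/3): envelope 2 is available but not opened, probability 5/7; weight (1/3)·(5/7) = 5/21.
If it is in envelope 2 (prior 1/3): only envelope 3 is available, probability 1; weight (1/3)·1 = 1/3.
If it is in envelope 3 (prior 1/3): the presenter opened envelope 3, so this case is ruled out; weight (1/3)·0 = 0.
The weights sum to 4/7.
So P(the cheque in envelope 1 | the presenter opened envelope 3) = (5/21) / (4/7) = 5/12.

5/12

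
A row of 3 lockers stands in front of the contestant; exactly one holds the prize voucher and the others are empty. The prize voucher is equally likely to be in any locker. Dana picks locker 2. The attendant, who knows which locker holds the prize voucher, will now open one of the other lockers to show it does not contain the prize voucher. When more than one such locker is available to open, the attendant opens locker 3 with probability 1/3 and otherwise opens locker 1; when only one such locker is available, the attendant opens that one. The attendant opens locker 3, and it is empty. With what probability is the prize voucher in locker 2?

1/4

Consider each possible location of the prize voucher in turn.
If it is in locker 1 (prior 1/3): only locker 3 is available, probability 1; weight (1/3)·1 = 1/3.
If it is in locker 2 (prior 1/3): locker 3 is available, opened with probability 1/3; weight (1/3)·(1/3) = 1/9.
If it is in locker 3 (prior 1/3): the attendant opened locker 3, so this case is ruled out; weight (1/3)·0 = 0.
The weights sum to 4/9.
So P(the prize voucher in locker 2 | the attendant opened locker 3) = (1/9) / (4/9) = 1/4.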